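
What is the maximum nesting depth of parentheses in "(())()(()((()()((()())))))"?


Input: "(())()(()((()()((()())))))"
Tracking depth:
  Position 0 '(': depth becomes 1
  Position 1 '(': depth becomes 2
  Position 2 ')': depth becomes 1
  Position 3 ')': depth becomes 0
  Position 4 '(': depth becomes 1
  Position 5 ')': depth becomes 0
  Position 6 '(': depth becomes 1
  Position 7 '(': depth becomes 2
  Position 8 ')': depth becomes 1
  Position 9 '(': depth becomes 2
  Position 10 '(': depth becomes 3
  Position 11 '(': depth becomes 4
  Position 12 ')': depth becomes 3
  Position 13 '(': depth becomes 4
  Position 14 ')': depth becomes 3
  Position 15 '(': depth becomes 4
  Position 16 '(': depth becomes 5
  Position 17 '(': depth becomes 6
  Position 18 ')': depth becomes 5
  Position 19 '(': depth becomes 6
  Position 20 ')': depth becomes 5
  Position 21 ')': depth becomes 4
  Position 22 ')': depth becomes 3
  Position 23 ')': depth becomes 2
  Position 24 ')': depth becomes 1
  Position 25 ')': depth becomes 0
Maximum depth reached: 6

6


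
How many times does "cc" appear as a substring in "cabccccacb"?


Searching for "cc" in "cabccccacb"
Scanning each position:
  Position 0: "ca" => no
  Position 1: "ab" => no
  Position 2: "bc" => no
  Position 3: "cc" => MATCH
  Position 4: "cc" => MATCH
  Position 5: "cc" => MATCH
  Position 6: "ca" => no
  Position 7: "ac" => no
  Position 8: "cb" => no
Total occurrences: 3

3


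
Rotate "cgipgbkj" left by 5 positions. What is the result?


Input: "cgipgbkj", rotate left by 5
First 5 characters: "cgipg"
Remaining characters: "bkj"
Concatenate remaining + first: "bkj" + "cgipg" = "bkjcgipg"

bkjcgipg


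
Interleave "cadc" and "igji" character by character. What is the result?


Interleaving "cadc" and "igji":
  Position 0: 'c' from first, 'i' from second => "ci"
  Position 1: 'a' from first, 'g' from second => "ag"
  Position 2: 'd' from first, 'j' from second => "dj"
  Position 3: 'c' from first, 'i' from second => "ci"
Result: ciagdjci

ciagdjci


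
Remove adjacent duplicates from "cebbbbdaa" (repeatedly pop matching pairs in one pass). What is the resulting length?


Input: cebbbbdaa
Stack-based adjacent duplicate removal:
  Read 'c': push. Stack: c
  Read 'e': push. Stack: ce
  Read 'b': push. Stack: ceb
  Read 'b': matches stack top 'b' => pop. Stack: ce
  Read 'b': push. Stack: ceb
  Read 'b': matches stack top 'b' => pop. Stack: ce
  Read 'd': push. Stack: ced
  Read 'a': push. Stack: ceda
  Read 'a': matches stack top 'a' => pop. Stack: ced
Final stack: "ced" (length 3)

3


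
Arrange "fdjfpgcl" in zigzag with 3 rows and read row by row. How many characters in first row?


Zigzag "fdjfpgcl" into 3 rows:
Placing characters:
  'f' => row 0
  'd' => row 1
  'j' => row 2
  'f' => row 1
  'p' => row 0
  'g' => row 1
  'c' => row 2
  'l' => row 1
Rows:
  Row 0: "fp"
  Row 1: "dfgl"
  Row 2: "jc"
First row length: 2

2


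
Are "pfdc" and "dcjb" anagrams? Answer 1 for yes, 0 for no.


Strings: "pfdc", "dcjb"
Sorted first:  cdfp
Sorted second: bcdj
Differ at position 0: 'c' vs 'b' => not anagrams

0


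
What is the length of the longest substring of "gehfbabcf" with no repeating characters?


Input: "gehfbabcf"
Sliding window (track last position of each char):
  Position 0 ('g'): window [0,0] length 1 -- new best
  Position 1 ('e'): window [0,1] length 2 -- new best
  Position 2 ('h'): window [0,2] length 3 -- new best
  Position 3 ('f'): window [0,3] length 4 -- new best
  Position 4 ('b'): window [0,4] length 5 -- new best
  Position 5 ('a'): window [0,5] length 6 -- new best
  Position 6 ('b'): repeat (last at 4), move window start to 5
  Position 6 ('b'): window [5,6] length 2
  Position 7 ('c'): window [5,7] length 3
  Position 8 ('f'): window [5,8] length 4
Longest substring with no repeats: "gehfba" with length 6

6


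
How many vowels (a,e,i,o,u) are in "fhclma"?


Input: fhclma
Checking each character:
  'f' at position 0: consonant
  'h' at position 1: consonant
  'c' at position 2: consonant
  'l' at position 3: consonant
  'm' at position 4: consonant
  'a' at position 5: vowel (running total: 1)
Total vowels: 1

1


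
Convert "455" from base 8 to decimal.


Input: "455" in base 8
Positional expansion:
  Digit '4' (value 4) x 8^2 = 256
  Digit '5' (value 5) x 8^1 = 40
  Digit '5' (value 5) x 8^0 = 5
Sum = 301

301


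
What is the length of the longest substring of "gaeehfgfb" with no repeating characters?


Input: "gaeehfgfb"
Sliding window (track last position of each char):
  Position 0 ('g'): window [0,0] length 1 -- new best
  Position 1 ('a'): window [0,1] length 2 -- new best
  Position 2 ('e'): window [0,2] length 3 -- new best
  Position 3 ('e'): repeat (last at 2), move window start to 3
  Position 3 ('e'): window [3,3] length 1
  Position 4 ('h'): window [3,4] length 2
  Position 5 ('f'): window [3,5] length 3
  Position 6 ('g'): window [3,6] length 4 -- new best
  Position 7 ('f'): repeat (last at 5), move window start to 6
  Position 7 ('f'): window [6,7] length 2
  Position 8 ('b'): window [6,8] length 3
Longest substring with no repeats: "ehfg" with length 4

4


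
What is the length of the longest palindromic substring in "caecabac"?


Input: "caecabac"
Checking substrings for palindromes:
  [3:8] "cabac" (len 5) => palindrome
  [4:7] "aba" (len 3) => palindrome
Longest palindromic substring: "cabac" with length 5

5


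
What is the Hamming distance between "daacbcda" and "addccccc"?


Comparing "daacbcda" and "addccccc" position by position:
  Position 0: 'd' vs 'a' => differ
  Position 1: 'a' vs 'd' => differ
  Position 2: 'a' vs 'd' => differ
  Position 3: 'c' vs 'c' => same
  Position 4: 'b' vs 'c' => differ
  Position 5: 'c' vs 'c' => same
  Position 6: 'd' vs 'c' => differ
  Position 7: 'a' vs 'c' => differ
Total differences (Hamming distance): 6

6


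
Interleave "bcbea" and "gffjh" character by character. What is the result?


Interleaving "bcbea" and "gffjh":
  Position 0: 'b' from first, 'g' from second => "bg"
  Position 1: 'c' from first, 'f' from second => "cf"
  Position 2: 'b' from first, 'f' from second => "bf"
  Position 3: 'e' from first, 'j' from second => "ej"
  Position 4: 'a' from first, 'h' from second => "ah"
Result: bgcfbfejah

bgcfbfejah


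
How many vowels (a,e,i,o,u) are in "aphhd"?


Input: aphhd
Checking each character:
  'a' at position 0: vowel (running total: 1)
  'p' at position 1: consonant
  'h' at position 2: consonant
  'h' at position 3: consonant
  'd' at position 4: consonant
Total vowels: 1

1


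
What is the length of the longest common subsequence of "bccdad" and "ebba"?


LCS of "bccdad" and "ebba"
DP table:
           e    b    b    a
      0    0    0    0    0
  b   0    0    1    1    1
  c   0    0    1    1    1
  c   0    0    1    1    1
  d   0    0    1    1    1
  a   0    0    1    1    2
  d   0    0    1    1    2
LCS length = dp[6][4] = 2

2


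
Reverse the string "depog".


Input: depog
Reading characters right to left:
  Position 4: 'g'
  Position 3: 'o'
  Position 2: 'p'
  Position 1: 'e'
  Position 0: 'd'
Reversed: goped

goped


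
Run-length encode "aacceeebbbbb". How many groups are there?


Input: aacceeebbbbb
Scanning for consecutive runs:
  Group 1: 'a' x 2 (positions 0-1)
  Group 2: 'c' x 2 (positions 2-3)
  Group 3: 'e' x 3 (positions 4-6)
  Group 4: 'b' x 5 (positions 7-11)
Total groups: 4

4


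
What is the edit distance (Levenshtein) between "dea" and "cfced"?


Computing edit distance: "dea" -> "cfced"
DP table:
           c    f    c    e    d
      0    1    2    3    4    5
  d   1    1    2    3    4    4
  e   2    2    2    3    3    4
  a   3    3    3    3    4    4
Edit distance = dp[3][5] = 4

4


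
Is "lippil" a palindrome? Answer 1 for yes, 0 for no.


Input: lippil
Reversed: lippil
  Compare pos 0 ('l') with pos 5 ('l'): match
  Compare pos 1 ('i') with pos 4 ('i'): match
  Compare pos 2 ('p') with pos 3 ('p'): match
Result: palindrome

1


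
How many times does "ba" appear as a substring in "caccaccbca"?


Searching for "ba" in "caccaccbca"
Scanning each position:
  Position 0: "ca" => no
  Position 1: "ac" => no
  Position 2: "cc" => no
  Position 3: "ca" => no
  Position 4: "ac" => no
  Position 5: "cc" => no
  Position 6: "cb" => no
  Position 7: "bc" => no
  Position 8: "ca" => no
Total occurrences: 0

0


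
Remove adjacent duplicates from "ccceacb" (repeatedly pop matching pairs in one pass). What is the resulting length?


Input: ccceacb
Stack-based adjacent duplicate removal:
  Read 'c': push. Stack: c
  Read 'c': matches stack top 'c' => pop. Stack: (empty)
  Read 'c': push. Stack: c
  Read 'e': push. Stack: ce
  Read 'a': push. Stack: cea
  Read 'c': push. Stack: ceac
  Read 'b': push. Stack: ceacb
Final stack: "ceacb" (length 5)

5


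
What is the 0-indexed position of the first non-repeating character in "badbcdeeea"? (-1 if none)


Input: badbcdeeea
Character frequencies:
  'a': 2
  'b': 2
  'c': 1
  'd': 2
  'e': 3
Scanning left to right for freq == 1:
  Position 0 ('b'): freq=2, skip
  Position 1 ('a'): freq=2, skip
  Position 2 ('d'): freq=2, skip
  Position 3 ('b'): freq=2, skip
  Position 4 ('c'): unique! => answer = 4

4


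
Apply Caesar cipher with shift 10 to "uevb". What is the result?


Caesar cipher: shift "uevb" by 10
  'u' (pos 20) + 10 = pos 4 = 'e'
  'e' (pos 4) + 10 = pos 14 = 'o'
  'v' (pos 21) + 10 = pos 5 = 'f'
  'b' (pos 1) + 10 = pos 11 = 'l'
Result: eofl

eofl


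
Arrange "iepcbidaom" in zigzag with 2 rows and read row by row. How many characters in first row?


Zigzag "iepcbidaom" into 2 rows:
Placing characters:
  'i' => row 0
  'e' => row 1
  'p' => row 0
  'c' => row 1
  'b' => row 0
  'i' => row 1
  'd' => row 0
  'a' => row 1
  'o' => row 0
  'm' => row 1
Rows:
  Row 0: "ipbdo"
  Row 1: "eciam"
First row length: 5

5


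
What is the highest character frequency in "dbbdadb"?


Input: dbbdadb
Character counts:
  'a': 1
  'b': 3
  'd': 3
Maximum frequency: 3

3


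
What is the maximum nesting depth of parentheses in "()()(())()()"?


Input: "()()(())()()"
Tracking depth:
  Position 0 '(': depth becomes 1
  Position 1 ')': depth becomes 0
  Position 2 '(': depth becomes 1
  Position 3 ')': depth becomes 0
  Position 4 '(': depth becomes 1
  Position 5 '(': depth becomes 2
  Position 6 ')': depth becomes 1
  Position 7 ')': depth becomes 0
  Position 8 '(': depth becomes 1
  Position 9 ')': depth becomes 0
  Position 10 '(': depth becomes 1
  Position 11 ')': depth becomes 0
Maximum depth reached: 2

2


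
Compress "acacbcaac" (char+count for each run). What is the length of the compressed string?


Input: acacbcaac
Runs:
  'a' x 1 => "a1"
  'c' x 1 => "c1"
  'a' x 1 => "a1"
  'c' x 1 => "c1"
  'b' x 1 => "b1"
  'c' x 1 => "c1"
  'a' x 2 => "a2"
  'c' x 1 => "c1"
Compressed: "a1c1a1c1b1c1a2c1"
Compressed length: 16

16


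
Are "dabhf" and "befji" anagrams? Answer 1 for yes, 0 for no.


Strings: "dabhf", "befji"
Sorted first:  abdfh
Sorted second: befij
Differ at position 0: 'a' vs 'b' => not anagrams

0


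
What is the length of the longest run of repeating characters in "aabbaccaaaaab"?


Input: "aabbaccaaaaab"
Scanning for longest run:
  Position 1 ('a'): continues run of 'a', length=2
  Position 2 ('b'): new char, reset run to 1
  Position 3 ('b'): continues run of 'b', length=2
  Position 4 ('a'): new char, reset run to 1
  Position 5 ('c'): new char, reset run to 1
  Position 6 ('c'): continues run of 'c', length=2
  Position 7 ('a'): new char, reset run to 1
  Position 8 ('a'): continues run of 'a', length=2
  Position 9 ('a'): continues run of 'a', length=3
  Position 10 ('a'): continues run of 'a', length=4
  Position 11 ('a'): continues run of 'a', length=5
  Position 12 ('b'): new char, reset run to 1
Longest run: 'a' with length 5

5


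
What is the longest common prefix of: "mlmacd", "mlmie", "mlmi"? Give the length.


Words: mlmacd, mlmie, mlmi
  Position 0: all 'm' => match
  Position 1: all 'l' => match
  Position 2: all 'm' => match
  Position 3: ('a', 'i', 'i') => mismatch, stop
LCP = "mlm" (length 3)

3


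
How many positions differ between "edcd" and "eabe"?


Comparing "edcd" and "eabe" position by position:
  Position 0: 'e' vs 'e' => same
  Position 1: 'd' vs 'a' => DIFFER
  Position 2: 'c' vs 'b' => DIFFER
  Position 3: 'd' vs 'e' => DIFFER
Positions that differ: 3

3


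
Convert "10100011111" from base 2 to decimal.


Input: "10100011111" in base 2
Positional expansion:
  Digit '1' (value 1) x 2^10 = 1024
  Digit '0' (value 0) x 2^9 = 0
  Digit '1' (value 1) x 2^8 = 256
  Digit '0' (value 0) x 2^7 = 0
  Digit '0' (value 0) x 2^6 = 0
  Digit '0' (value 0) x 2^5 = 0
  Digit '1' (value 1) x 2^4 = 16
  Digit '1' (value 1) x 2^3 = 8
  Digit '1' (value 1) x 2^2 = 4
  Digit '1' (value 1) x 2^1 = 2
  Digit '1' (value 1) x 2^0 = 1
Sum = 1311

1311


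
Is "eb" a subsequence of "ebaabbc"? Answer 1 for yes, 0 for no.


Check if "eb" is a subsequence of "ebaabbc"
Greedy scan:
  Position 0 ('e'): matches sub[0] = 'e'
  Position 1 ('b'): matches sub[1] = 'b'
  Position 2 ('a'): no match needed
  Position 3 ('a'): no match needed
  Position 4 ('b'): no match needed
  Position 5 ('b'): no match needed
  Position 6 ('c'): no match needed
All 2 characters matched => is a subsequence

1


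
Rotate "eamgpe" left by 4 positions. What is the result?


Input: "eamgpe", rotate left by 4
First 4 characters: "eamg"
Remaining characters: "pe"
Concatenate remaining + first: "pe" + "eamg" = "peeamg"

peeamg


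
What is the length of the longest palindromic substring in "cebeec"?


Input: "cebeec"
Checking substrings for palindromes:
  [1:4] "ebe" (len 3) => palindrome
  [3:5] "ee" (len 2) => palindrome
Longest palindromic substring: "ebe" with length 3

3


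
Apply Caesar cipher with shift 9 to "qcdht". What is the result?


Caesar cipher: shift "qcdht" by 9
  'q' (pos 16) + 9 = pos 25 = 'z'
  'c' (pos 2) + 9 = pos 11 = 'l'
  'd' (pos 3) + 9 = pos 12 = 'm'
  'h' (pos 7) + 9 = pos 16 = 'q'
  't' (pos 19) + 9 = pos 2 = 'c'
Result: zlmqc

zlmqc


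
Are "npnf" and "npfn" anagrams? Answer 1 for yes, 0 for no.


Strings: "npnf", "npfn"
Sorted first:  fnnp
Sorted second: fnnp
Sorted forms match => anagrams

1


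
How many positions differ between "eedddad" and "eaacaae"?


Comparing "eedddad" and "eaacaae" position by position:
  Position 0: 'e' vs 'e' => same
  Position 1: 'e' vs 'a' => DIFFER
  Position 2: 'd' vs 'a' => DIFFER
  Position 3: 'd' vs 'c' => DIFFER
  Position 4: 'd' vs 'a' => DIFFER
  Position 5: 'a' vs 'a' => same
  Position 6: 'd' vs 'e' => DIFFER
Positions that differ: 5

5


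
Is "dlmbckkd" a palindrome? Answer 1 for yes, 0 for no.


Input: dlmbckkd
Reversed: dkkcbmld
  Compare pos 0 ('d') with pos 7 ('d'): match
  Compare pos 1 ('l') with pos 6 ('k'): MISMATCH
  Compare pos 2 ('m') with pos 5 ('k'): MISMATCH
  Compare pos 3 ('b') with pos 4 ('c'): MISMATCH
Result: not a palindrome

0


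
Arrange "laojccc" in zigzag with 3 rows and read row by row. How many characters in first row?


Zigzag "laojccc" into 3 rows:
Placing characters:
  'l' => row 0
  'a' => row 1
  'o' => row 2
  'j' => row 1
  'c' => row 0
  'c' => row 1
  'c' => row 2
Rows:
  Row 0: "lc"
  Row 1: "ajc"
  Row 2: "oc"
First row length: 2

2


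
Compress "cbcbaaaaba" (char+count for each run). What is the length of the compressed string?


Input: cbcbaaaaba
Runs:
  'c' x 1 => "c1"
  'b' x 1 => "b1"
  'c' x 1 => "c1"
  'b' x 1 => "b1"
  'a' x 4 => "a4"
  'b' x 1 => "b1"
  'a' x 1 => "a1"
Compressed: "c1b1c1b1a4b1a1"
Compressed length: 14

14


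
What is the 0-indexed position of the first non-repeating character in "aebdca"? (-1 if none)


Input: aebdca
Character frequencies:
  'a': 2
  'b': 1
  'c': 1
  'd': 1
  'e': 1
Scanning left to right for freq == 1:
  Position 0 ('a'): freq=2, skip
  Position 1 ('e'): unique! => answer = 1

1


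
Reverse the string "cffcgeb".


Input: cffcgeb
Reading characters right to left:
  Position 6: 'b'
  Position 5: 'e'
  Position 4: 'g'
  Position 3: 'c'
  Position 2: 'f'
  Position 1: 'f'
  Position 0: 'c'
Reversed: begcffc

begcffc


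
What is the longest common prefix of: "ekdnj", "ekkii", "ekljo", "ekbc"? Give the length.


Words: ekdnj, ekkii, ekljo, ekbc
  Position 0: all 'e' => match
  Position 1: all 'k' => match
  Position 2: ('d', 'k', 'l', 'b') => mismatch, stop
LCP = "ek" (length 2)

2


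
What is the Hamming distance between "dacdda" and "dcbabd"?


Comparing "dacdda" and "dcbabd" position by position:
  Position 0: 'd' vs 'd' => same
  Position 1: 'a' vs 'c' => differ
  Position 2: 'c' vs 'b' => differ
  Position 3: 'd' vs 'a' => differ
  Position 4: 'd' vs 'b' => differ
  Position 5: 'a' vs 'd' => differ
Total differences (Hamming distance): 5

5


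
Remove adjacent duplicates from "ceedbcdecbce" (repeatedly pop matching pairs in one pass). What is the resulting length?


Input: ceedbcdecbce
Stack-based adjacent duplicate removal:
  Read 'c': push. Stack: c
  Read 'e': push. Stack: ce
  Read 'e': matches stack top 'e' => pop. Stack: c
  Read 'd': push. Stack: cd
  Read 'b': push. Stack: cdb
  Read 'c': push. Stack: cdbc
  Read 'd': push. Stack: cdbcd
  Read 'e': push. Stack: cdbcde
  Read 'c': push. Stack: cdbcdec
  Read 'b': push. Stack: cdbcdecb
  Read 'c': push. Stack: cdbcdecbc
  Read 'e': push. Stack: cdbcdecbce
Final stack: "cdbcdecbce" (length 10)

10


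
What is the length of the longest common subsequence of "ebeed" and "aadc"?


LCS of "ebeed" and "aadc"
DP table:
           a    a    d    c
      0    0    0    0    0
  e   0    0    0    0    0
  b   0    0    0    0    0
  e   0    0    0    0    0
  e   0    0    0    0    0
  d   0    0    0    1    1
LCS length = dp[5][4] = 1

1


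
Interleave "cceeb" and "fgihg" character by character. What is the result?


Interleaving "cceeb" and "fgihg":
  Position 0: 'c' from first, 'f' from second => "cf"
  Position 1: 'c' from first, 'g' from second => "cg"
  Position 2: 'e' from first, 'i' from second => "ei"
  Position 3: 'e' from first, 'h' from second => "eh"
  Position 4: 'b' from first, 'g' from second => "bg"
Result: cfcgeiehbg

cfcgeiehbg


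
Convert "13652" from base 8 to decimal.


Input: "13652" in base 8
Positional expansion:
  Digit '1' (value 1) x 8^4 = 4096
  Digit '3' (value 3) x 8^3 = 1536
  Digit '6' (value 6) x 8^2 = 384
  Digit '5' (value 5) x 8^1 = 40
  Digit '2' (value 2) x 8^0 = 2
Sum = 6058

6058


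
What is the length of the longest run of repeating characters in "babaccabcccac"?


Input: "babaccabcccac"
Scanning for longest run:
  Position 1 ('a'): new char, reset run to 1
  Position 2 ('b'): new char, reset run to 1
  Position 3 ('a'): new char, reset run to 1
  Position 4 ('c'): new char, reset run to 1
  Position 5 ('c'): continues run of 'c', length=2
  Position 6 ('a'): new char, reset run to 1
  Position 7 ('b'): new char, reset run to 1
  Position 8 ('c'): new char, reset run to 1
  Position 9 ('c'): continues run of 'c', length=2
  Position 10 ('c'): continues run of 'c', length=3
  Position 11 ('a'): new char, reset run to 1
  Position 12 ('c'): new char, reset run to 1
Longest run: 'c' with length 3

3


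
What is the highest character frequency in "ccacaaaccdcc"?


Input: ccacaaaccdcc
Character counts:
  'a': 4
  'c': 7
  'd': 1
Maximum frequency: 7

7


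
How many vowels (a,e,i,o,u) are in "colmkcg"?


Input: colmkcg
Checking each character:
  'c' at position 0: consonant
  'o' at position 1: vowel (running total: 1)
  'l' at position 2: consonant
  'm' at position 3: consonant
  'k' at position 4: consonant
  'c' at position 5: consonant
  'g' at position 6: consonant
Total vowels: 1

1


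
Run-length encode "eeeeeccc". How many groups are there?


Input: eeeeeccc
Scanning for consecutive runs:
  Group 1: 'e' x 5 (positions 0-4)
  Group 2: 'c' x 3 (positions 5-7)
Total groups: 2

2


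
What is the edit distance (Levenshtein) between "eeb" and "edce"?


Computing edit distance: "eeb" -> "edce"
DP table:
           e    d    c    e
      0    1    2    3    4
  e   1    0    1    2    3
  e   2    1    1    2    2
  b   3    2    2    2    3
Edit distance = dp[3][4] = 3

3


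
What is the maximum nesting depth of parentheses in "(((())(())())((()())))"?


Input: "(((())(())())((()())))"
Tracking depth:
  Position 0 '(': depth becomes 1
  Position 1 '(': depth becomes 2
  Position 2 '(': depth becomes 3
  Position 3 '(': depth becomes 4
  Position 4 ')': depth becomes 3
  Position 5 ')': depth becomes 2
  Position 6 '(': depth becomes 3
  Position 7 '(': depth becomes 4
  Position 8 ')': depth becomes 3
  Position 9 ')': depth becomes 2
  Position 10 '(': depth becomes 3
  Position 11 ')': depth becomes 2
  Position 12 ')': depth becomes 1
  Position 13 '(': depth becomes 2
  Position 14 '(': depth becomes 3
  Position 15 '(': depth becomes 4
  Position 16 ')': depth becomes 3
  Position 17 '(': depth becomes 4
  Position 18 ')': depth becomes 3
  Position 19 ')': depth becomes 2
  Position 20 ')': depth becomes 1
  Position 21 ')': depth becomes 0
Maximum depth reached: 4

4


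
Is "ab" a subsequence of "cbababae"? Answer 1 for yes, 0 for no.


Check if "ab" is a subsequence of "cbababae"
Greedy scan:
  Position 0 ('c'): no match needed
  Position 1 ('b'): no match needed
  Position 2 ('a'): matches sub[0] = 'a'
  Position 3 ('b'): matches sub[1] = 'b'
  Position 4 ('a'): no match needed
  Position 5 ('b'): no match needed
  Position 6 ('a'): no match needed
  Position 7 ('e'): no match needed
All 2 characters matched => is a subsequence

1


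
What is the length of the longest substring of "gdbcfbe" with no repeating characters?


Input: "gdbcfbe"
Sliding window (track last position of each char):
  Position 0 ('g'): window [0,0] length 1 -- new best
  Position 1 ('d'): window [0,1] length 2 -- new best
  Position 2 ('b'): window [0,2] length 3 -- new best
  Position 3 ('c'): window [0,3] length 4 -- new best
  Position 4 ('f'): window [0,4] length 5 -- new best
  Position 5 ('b'): repeat (last at 2), move window start to 3
  Position 5 ('b'): window [3,5] length 3
  Position 6 ('e'): window [3,6] length 4
Longest substring with no repeats: "gdbcf" with length 5

5


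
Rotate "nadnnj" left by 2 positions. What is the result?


Input: "nadnnj", rotate left by 2
First 2 characters: "na"
Remaining characters: "dnnj"
Concatenate remaining + first: "dnnj" + "na" = "dnnjna"

dnnjna


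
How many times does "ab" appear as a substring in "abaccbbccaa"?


Searching for "ab" in "abaccbbccaa"
Scanning each position:
  Position 0: "ab" => MATCH
  Position 1: "ba" => no
  Position 2: "ac" => no
  Position 3: "cc" => no
  Position 4: "cb" => no
  Position 5: "bb" => no
  Position 6: "bc" => no
  Position 7: "cc" => no
  Position 8: "ca" => no
  Position 9: "aa" => no
Total occurrences: 1

1


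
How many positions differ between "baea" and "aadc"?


Comparing "baea" and "aadc" position by position:
  Position 0: 'b' vs 'a' => DIFFER
  Position 1: 'a' vs 'a' => same
  Position 2: 'e' vs 'd' => DIFFER
  Position 3: 'a' vs 'c' => DIFFER
Positions that differ: 3

3


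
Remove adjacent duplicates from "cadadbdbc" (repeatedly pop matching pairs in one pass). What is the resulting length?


Input: cadadbdbc
Stack-based adjacent duplicate removal:
  Read 'c': push. Stack: c
  Read 'a': push. Stack: ca
  Read 'd': push. Stack: cad
  Read 'a': push. Stack: cada
  Read 'd': push. Stack: cadad
  Read 'b': push. Stack: cadadb
  Read 'd': push. Stack: cadadbd
  Read 'b': push. Stack: cadadbdb
  Read 'c': push. Stack: cadadbdbc
Final stack: "cadadbdbc" (length 9)

9


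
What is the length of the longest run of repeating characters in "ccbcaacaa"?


Input: "ccbcaacaa"
Scanning for longest run:
  Position 1 ('c'): continues run of 'c', length=2
  Position 2 ('b'): new char, reset run to 1
  Position 3 ('c'): new char, reset run to 1
  Position 4 ('a'): new char, reset run to 1
  Position 5 ('a'): continues run of 'a', length=2
  Position 6 ('c'): new char, reset run to 1
  Position 7 ('a'): new char, reset run to 1
  Position 8 ('a'): continues run of 'a', length=2
Longest run: 'c' with length 2

2


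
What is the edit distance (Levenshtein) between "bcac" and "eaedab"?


Computing edit distance: "bcac" -> "eaedab"
DP table:
           e    a    e    d    a    b
      0    1    2    3    4    5    6
  b   1    1    2    3    4    5    5
  c   2    2    2    3    4    5    6
  a   3    3    2    3    4    4    5
  c   4    4    3    3    4    5    5
Edit distance = dp[4][6] = 5

5


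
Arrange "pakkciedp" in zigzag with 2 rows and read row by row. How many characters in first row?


Zigzag "pakkciedp" into 2 rows:
Placing characters:
  'p' => row 0
  'a' => row 1
  'k' => row 0
  'k' => row 1
  'c' => row 0
  'i' => row 1
  'e' => row 0
  'd' => row 1
  'p' => row 0
Rows:
  Row 0: "pkcep"
  Row 1: "akid"
First row length: 5

5


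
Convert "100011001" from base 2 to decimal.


Input: "100011001" in base 2
Positional expansion:
  Digit '1' (value 1) x 2^8 = 256
  Digit '0' (value 0) x 2^7 = 0
  Digit '0' (value 0) x 2^6 = 0
  Digit '0' (value 0) x 2^5 = 0
  Digit '1' (value 1) x 2^4 = 16
  Digit '1' (value 1) x 2^3 = 8
  Digit '0' (value 0) x 2^2 = 0
  Digit '0' (value 0) x 2^1 = 0
  Digit '1' (value 1) x 2^0 = 1
Sum = 281

281


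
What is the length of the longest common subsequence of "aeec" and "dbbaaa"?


LCS of "aeec" and "dbbaaa"
DP table:
           d    b    b    a    a    a
      0    0    0    0    0    0    0
  a   0    0    0    0    1    1    1
  e   0    0    0    0    1    1    1
  e   0    0    0    0    1    1    1
  c   0    0    0    0    1    1    1
LCS length = dp[4][6] = 1

1


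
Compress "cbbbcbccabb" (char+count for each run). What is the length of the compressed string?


Input: cbbbcbccabb
Runs:
  'c' x 1 => "c1"
  'b' x 3 => "b3"
  'c' x 1 => "c1"
  'b' x 1 => "b1"
  'c' x 2 => "c2"
  'a' x 1 => "a1"
  'b' x 2 => "b2"
Compressed: "c1b3c1b1c2a1b2"
Compressed length: 14

14


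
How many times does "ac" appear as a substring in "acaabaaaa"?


Searching for "ac" in "acaabaaaa"
Scanning each position:
  Position 0: "ac" => MATCH
  Position 1: "ca" => no
  Position 2: "aa" => no
  Position 3: "ab" => no
  Position 4: "ba" => no
  Position 5: "aa" => no
  Position 6: "aa" => no
  Position 7: "aa" => no
Total occurrences: 1

1


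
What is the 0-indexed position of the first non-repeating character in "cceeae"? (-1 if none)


Input: cceeae
Character frequencies:
  'a': 1
  'c': 2
  'e': 3
Scanning left to right for freq == 1:
  Position 0 ('c'): freq=2, skip
  Position 1 ('c'): freq=2, skip
  Position 2 ('e'): freq=3, skip
  Position 3 ('e'): freq=3, skip
  Position 4 ('a'): unique! => answer = 4

4


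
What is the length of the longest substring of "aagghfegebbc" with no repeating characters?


Input: "aagghfegebbc"
Sliding window (track last position of each char):
  Position 0 ('a'): window [0,0] length 1 -- new best
  Position 1 ('a'): repeat (last at 0), move window start to 1
  Position 1 ('a'): window [1,1] length 1
  Position 2 ('g'): window [1,2] length 2 -- new best
  Position 3 ('g'): repeat (last at 2), move window start to 3
  Position 3 ('g'): window [3,3] length 1
  Position 4 ('h'): window [3,4] length 2
  Position 5 ('f'): window [3,5] length 3 -- new best
  Position 6 ('e'): window [3,6] length 4 -- new best
  Position 7 ('g'): repeat (last at 3), move window start to 4
  Position 7 ('g'): window [4,7] length 4
  Position 8 ('e'): repeat (last at 6), move window start to 7
  Position 8 ('e'): window [7,8] length 2
  Position 9 ('b'): window [7,9] length 3
  Position 10 ('b'): repeat (last at 9), move window start to 10
  Position 10 ('b'): window [10,10] length 1
  Position 11 ('c'): window [10,11] length 2
Longest substring with no repeats: "ghfe" with length 4

4


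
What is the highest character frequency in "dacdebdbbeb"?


Input: dacdebdbbeb
Character counts:
  'a': 1
  'b': 4
  'c': 1
  'd': 3
  'e': 2
Maximum frequency: 4

4


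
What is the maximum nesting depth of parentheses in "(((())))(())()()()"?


Input: "(((())))(())()()()"
Tracking depth:
  Position 0 '(': depth becomes 1
  Position 1 '(': depth becomes 2
  Position 2 '(': depth becomes 3
  Position 3 '(': depth becomes 4
  Position 4 ')': depth becomes 3
  Position 5 ')': depth becomes 2
  Position 6 ')': depth becomes 1
  Position 7 ')': depth becomes 0
  Position 8 '(': depth becomes 1
  Position 9 '(': depth becomes 2
  Position 10 ')': depth becomes 1
  Position 11 ')': depth becomes 0
  Position 12 '(': depth becomes 1
  Position 13 ')': depth becomes 0
  Position 14 '(': depth becomes 1
  Position 15 ')': depth becomes 0
  Position 16 '(': depth becomes 1
  Position 17 ')': depth becomes 0
Maximum depth reached: 4

4


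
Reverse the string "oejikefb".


Input: oejikefb
Reading characters right to left:
  Position 7: 'b'
  Position 6: 'f'
  Position 5: 'e'
  Position 4: 'k'
  Position 3: 'i'
  Position 2: 'j'
  Position 1: 'e'
  Position 0: 'o'
Reversed: bfekijeo

bfekijeo


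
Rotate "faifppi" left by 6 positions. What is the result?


Input: "faifppi", rotate left by 6
First 6 characters: "faifpp"
Remaining characters: "i"
Concatenate remaining + first: "i" + "faifpp" = "ifaifpp"

ifaifpp


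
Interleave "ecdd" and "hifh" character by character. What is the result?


Interleaving "ecdd" and "hifh":
  Position 0: 'e' from first, 'h' from second => "eh"
  Position 1: 'c' from first, 'i' from second => "ci"
  Position 2: 'd' from first, 'f' from second => "df"
  Position 3: 'd' from first, 'h' from second => "dh"
Result: ehcidfdh

ehcidfdh


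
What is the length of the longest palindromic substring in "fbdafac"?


Input: "fbdafac"
Checking substrings for palindromes:
  [3:6] "afa" (len 3) => palindrome
Longest palindromic substring: "afa" with length 3

3


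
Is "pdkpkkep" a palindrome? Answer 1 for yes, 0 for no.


Input: pdkpkkep
Reversed: pekkpkdp
  Compare pos 0 ('p') with pos 7 ('p'): match
  Compare pos 1 ('d') with pos 6 ('e'): MISMATCH
  Compare pos 2 ('k') with pos 5 ('k'): match
  Compare pos 3 ('p') with pos 4 ('k'): MISMATCH
Result: not a palindrome

0


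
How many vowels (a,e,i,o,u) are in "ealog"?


Input: ealog
Checking each character:
  'e' at position 0: vowel (running total: 1)
  'a' at position 1: vowel (running total: 2)
  'l' at position 2: consonant
  'o' at position 3: vowel (running total: 3)
  'g' at position 4: consonant
Total vowels: 3

3


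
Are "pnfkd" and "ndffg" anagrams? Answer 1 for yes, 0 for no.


Strings: "pnfkd", "ndffg"
Sorted first:  dfknp
Sorted second: dffgn
Differ at position 2: 'k' vs 'f' => not anagrams

0


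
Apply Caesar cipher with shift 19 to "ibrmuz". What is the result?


Caesar cipher: shift "ibrmuz" by 19
  'i' (pos 8) + 19 = pos 1 = 'b'
  'b' (pos 1) + 19 = pos 20 = 'u'
  'r' (pos 17) + 19 = pos 10 = 'k'
  'm' (pos 12) + 19 = pos 5 = 'f'
  'u' (pos 20) + 19 = pos 13 = 'n'
  'z' (pos 25) + 19 = pos 18 = 's'
Result: bukfns

bukfns


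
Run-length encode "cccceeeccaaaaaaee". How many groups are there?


Input: cccceeeccaaaaaaee
Scanning for consecutive runs:
  Group 1: 'c' x 4 (positions 0-3)
  Group 2: 'e' x 3 (positions 4-6)
  Group 3: 'c' x 2 (positions 7-8)
  Group 4: 'a' x 6 (positions 9-14)
  Group 5: 'e' x 2 (positions 15-16)
Total groups: 5

5


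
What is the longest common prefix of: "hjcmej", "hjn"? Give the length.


Words: hjcmej, hjn
  Position 0: all 'h' => match
  Position 1: all 'j' => match
  Position 2: ('c', 'n') => mismatch, stop
LCP = "hj" (length 2)

2


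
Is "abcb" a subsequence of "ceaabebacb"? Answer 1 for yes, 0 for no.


Check if "abcb" is a subsequence of "ceaabebacb"
Greedy scan:
  Position 0 ('c'): no match needed
  Position 1 ('e'): no match needed
  Position 2 ('a'): matches sub[0] = 'a'
  Position 3 ('a'): no match needed
  Position 4 ('b'): matches sub[1] = 'b'
  Position 5 ('e'): no match needed
  Position 6 ('b'): no match needed
  Position 7 ('a'): no match needed
  Position 8 ('c'): matches sub[2] = 'c'
  Position 9 ('b'): matches sub[3] = 'b'
All 4 characters matched => is a subsequence

1


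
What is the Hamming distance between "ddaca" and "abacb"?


Comparing "ddaca" and "abacb" position by position:
  Position 0: 'd' vs 'a' => differ
  Position 1: 'd' vs 'b' => differ
  Position 2: 'a' vs 'a' => same
  Position 3: 'c' vs 'c' => same
  Position 4: 'a' vs 'b' => differ
Total differences (Hamming distance): 3

3


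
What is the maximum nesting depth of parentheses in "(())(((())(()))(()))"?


Input: "(())(((())(()))(()))"
Tracking depth:
  Position 0 '(': depth becomes 1
  Position 1 '(': depth becomes 2
  Position 2 ')': depth becomes 1
  Position 3 ')': depth becomes 0
  Position 4 '(': depth becomes 1
  Position 5 '(': depth becomes 2
  Position 6 '(': depth becomes 3
  Position 7 '(': depth becomes 4
  Position 8 ')': depth becomes 3
  Position 9 ')': depth becomes 2
  Position 10 '(': depth becomes 3
  Position 11 '(': depth becomes 4
  Position 12 ')': depth becomes 3
  Position 13 ')': depth becomes 2
  Position 14 ')': depth becomes 1
  Position 15 '(': depth becomes 2
  Position 16 '(': depth becomes 3
  Position 17 ')': depth becomes 2
  Position 18 ')': depth becomes 1
  Position 19 ')': depth becomes 0
Maximum depth reached: 4

4


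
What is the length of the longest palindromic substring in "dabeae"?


Input: "dabeae"
Checking substrings for palindromes:
  [3:6] "eae" (len 3) => palindrome
Longest palindromic substring: "eae" with length 3

3


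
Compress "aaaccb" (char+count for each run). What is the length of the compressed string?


Input: aaaccb
Runs:
  'a' x 3 => "a3"
  'c' x 2 => "c2"
  'b' x 1 => "b1"
Compressed: "a3c2b1"
Compressed length: 6

6


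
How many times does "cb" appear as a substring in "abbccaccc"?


Searching for "cb" in "abbccaccc"
Scanning each position:
  Position 0: "ab" => no
  Position 1: "bb" => no
  Position 2: "bc" => no
  Position 3: "cc" => no
  Position 4: "ca" => no
  Position 5: "ac" => no
  Position 6: "cc" => no
  Position 7: "cc" => no
Total occurrences: 0

0


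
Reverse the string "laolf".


Input: laolf
Reading characters right to left:
  Position 4: 'f'
  Position 3: 'l'
  Position 2: 'o'
  Position 1: 'a'
  Position 0: 'l'
Reversed: floal

floal


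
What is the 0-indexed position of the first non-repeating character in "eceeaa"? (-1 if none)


Input: eceeaa
Character frequencies:
  'a': 2
  'c': 1
  'e': 3
Scanning left to right for freq == 1:
  Position 0 ('e'): freq=3, skip
  Position 1 ('c'): unique! => answer = 1

1


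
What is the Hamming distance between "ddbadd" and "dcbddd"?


Comparing "ddbadd" and "dcbddd" position by position:
  Position 0: 'd' vs 'd' => same
  Position 1: 'd' vs 'c' => differ
  Position 2: 'b' vs 'b' => same
  Position 3: 'a' vs 'd' => differ
  Position 4: 'd' vs 'd' => same
  Position 5: 'd' vs 'd' => same
Total differences (Hamming distance): 2

2


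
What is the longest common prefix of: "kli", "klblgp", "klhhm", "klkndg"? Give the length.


Words: kli, klblgp, klhhm, klkndg
  Position 0: all 'k' => match
  Position 1: all 'l' => match
  Position 2: ('i', 'b', 'h', 'k') => mismatch, stop
LCP = "kl" (length 2)

2


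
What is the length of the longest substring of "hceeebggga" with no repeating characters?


Input: "hceeebggga"
Sliding window (track last position of each char):
  Position 0 ('h'): window [0,0] length 1 -- new best
  Position 1 ('c'): window [0,1] length 2 -- new best
  Position 2 ('e'): window [0,2] length 3 -- new best
  Position 3 ('e'): repeat (last at 2), move window start to 3
  Position 3 ('e'): window [3,3] length 1
  Position 4 ('e'): repeat (last at 3), move window start to 4
  Position 4 ('e'): window [4,4] length 1
  Position 5 ('b'): window [4,5] length 2
  Position 6 ('g'): window [4,6] length 3
  Position 7 ('g'): repeat (last at 6), move window start to 7
  Position 7 ('g'): window [7,7] length 1
  Position 8 ('g'): repeat (last at 7), move window start to 8
  Position 8 ('g'): window [8,8] length 1
  Position 9 ('a'): window [8,9] length 2
Longest substring with no repeats: "hce" with length 3

3


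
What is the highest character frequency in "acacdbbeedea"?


Input: acacdbbeedea
Character counts:
  'a': 3
  'b': 2
  'c': 2
  'd': 2
  'e': 3
Maximum frequency: 3

3


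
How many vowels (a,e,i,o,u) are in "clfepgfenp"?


Input: clfepgfenp
Checking each character:
  'c' at position 0: consonant
  'l' at position 1: consonant
  'f' at position 2: consonant
  'e' at position 3: vowel (running total: 1)
  'p' at position 4: consonant
  'g' at position 5: consonant
  'f' at position 6: consonant
  'e' at position 7: vowel (running total: 2)
  'n' at position 8: consonant
  'p' at position 9: consonant
Total vowels: 2

2


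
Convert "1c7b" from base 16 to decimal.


Input: "1c7b" in base 16
Positional expansion:
  Digit '1' (value 1) x 16^3 = 4096
  Digit 'c' (value 12) x 16^2 = 3072
  Digit '7' (value 7) x 16^1 = 112
  Digit 'b' (value 11) x 16^0 = 11
Sum = 7291

7291


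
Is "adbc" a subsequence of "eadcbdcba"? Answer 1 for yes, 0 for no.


Check if "adbc" is a subsequence of "eadcbdcba"
Greedy scan:
  Position 0 ('e'): no match needed
  Position 1 ('a'): matches sub[0] = 'a'
  Position 2 ('d'): matches sub[1] = 'd'
  Position 3 ('c'): no match needed
  Position 4 ('b'): matches sub[2] = 'b'
  Position 5 ('d'): no match needed
  Position 6 ('c'): matches sub[3] = 'c'
  Position 7 ('b'): no match needed
  Position 8 ('a'): no match needed
All 4 characters matched => is a subsequence

1


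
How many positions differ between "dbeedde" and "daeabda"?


Comparing "dbeedde" and "daeabda" position by position:
  Position 0: 'd' vs 'd' => same
  Position 1: 'b' vs 'a' => DIFFER
  Position 2: 'e' vs 'e' => same
  Position 3: 'e' vs 'a' => DIFFER
  Position 4: 'd' vs 'b' => DIFFER
  Position 5: 'd' vs 'd' => same
  Position 6: 'e' vs 'a' => DIFFER
Positions that differ: 4

4


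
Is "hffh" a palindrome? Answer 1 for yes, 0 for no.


Input: hffh
Reversed: hffh
  Compare pos 0 ('h') with pos 3 ('h'): match
  Compare pos 1 ('f') with pos 2 ('f'): match
Result: palindrome

1


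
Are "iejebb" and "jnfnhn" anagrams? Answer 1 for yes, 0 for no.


Strings: "iejebb", "jnfnhn"
Sorted first:  bbeeij
Sorted second: fhjnnn
Differ at position 0: 'b' vs 'f' => not anagrams

0


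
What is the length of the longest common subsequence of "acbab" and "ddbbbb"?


LCS of "acbab" and "ddbbbb"
DP table:
           d    d    b    b    b    b
      0    0    0    0    0    0    0
  a   0    0    0    0    0    0    0
  c   0    0    0    0    0    0    0
  b   0    0    0    1    1    1    1
  a   0    0    0    1    1    1    1
  b   0    0    0    1    2    2    2
LCS length = dp[5][6] = 2

2


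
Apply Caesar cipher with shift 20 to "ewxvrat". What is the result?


Caesar cipher: shift "ewxvrat" by 20
  'e' (pos 4) + 20 = pos 24 = 'y'
  'w' (pos 22) + 20 = pos 16 = 'q'
  'x' (pos 23) + 20 = pos 17 = 'r'
  'v' (pos 21) + 20 = pos 15 = 'p'
  'r' (pos 17) + 20 = pos 11 = 'l'
  'a' (pos 0) + 20 = pos 20 = 'u'
  't' (pos 19) + 20 = pos 13 = 'n'
Result: yqrplun

yqrplun


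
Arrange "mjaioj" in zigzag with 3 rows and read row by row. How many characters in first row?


Zigzag "mjaioj" into 3 rows:
Placing characters:
  'm' => row 0
  'j' => row 1
  'a' => row 2
  'i' => row 1
  'o' => row 0
  'j' => row 1
Rows:
  Row 0: "mo"
  Row 1: "jij"
  Row 2: "a"
First row length: 2

2


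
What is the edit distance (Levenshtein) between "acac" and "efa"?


Computing edit distance: "acac" -> "efa"
DP table:
           e    f    a
      0    1    2    3
  a   1    1    2    2
  c   2    2    2    3
  a   3    3    3    2
  c   4    4    4    3
Edit distance = dp[4][3] = 3

3
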